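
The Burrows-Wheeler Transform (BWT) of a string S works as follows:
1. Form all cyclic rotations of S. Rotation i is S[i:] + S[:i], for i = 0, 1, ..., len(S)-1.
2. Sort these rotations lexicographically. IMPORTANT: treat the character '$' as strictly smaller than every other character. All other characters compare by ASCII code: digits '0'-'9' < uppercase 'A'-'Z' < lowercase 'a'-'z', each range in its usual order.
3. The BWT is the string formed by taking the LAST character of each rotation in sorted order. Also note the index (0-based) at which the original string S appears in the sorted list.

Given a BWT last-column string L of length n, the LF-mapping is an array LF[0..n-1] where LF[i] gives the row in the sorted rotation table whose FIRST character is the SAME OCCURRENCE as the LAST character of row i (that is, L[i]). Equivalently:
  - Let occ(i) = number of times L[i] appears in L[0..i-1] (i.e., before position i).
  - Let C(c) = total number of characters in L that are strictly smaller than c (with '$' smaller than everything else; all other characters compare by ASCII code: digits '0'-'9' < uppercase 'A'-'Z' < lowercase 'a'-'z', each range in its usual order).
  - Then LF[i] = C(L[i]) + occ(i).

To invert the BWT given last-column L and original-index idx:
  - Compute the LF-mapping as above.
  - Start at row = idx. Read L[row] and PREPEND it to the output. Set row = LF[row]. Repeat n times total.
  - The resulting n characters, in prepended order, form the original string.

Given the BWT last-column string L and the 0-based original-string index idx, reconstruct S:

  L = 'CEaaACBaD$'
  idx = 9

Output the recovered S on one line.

LF mapping: 3 6 7 8 1 4 2 9 5 0
Walk LF starting at row 9, prepending L[row]:
  step 1: row=9, L[9]='$', prepend. Next row=LF[9]=0
  step 2: row=0, L[0]='C', prepend. Next row=LF[0]=3
  step 3: row=3, L[3]='a', prepend. Next row=LF[3]=8
  step 4: row=8, L[8]='D', prepend. Next row=LF[8]=5
  step 5: row=5, L[5]='C', prepend. Next row=LF[5]=4
  step 6: row=4, L[4]='A', prepend. Next row=LF[4]=1
  step 7: row=1, L[1]='E', prepend. Next row=LF[1]=6
  step 8: row=6, L[6]='B', prepend. Next row=LF[6]=2
  step 9: row=2, L[2]='a', prepend. Next row=LF[2]=7
  step 10: row=7, L[7]='a', prepend. Next row=LF[7]=9
Reversed output: aaBEACDaC$

Answer: aaBEACDaC$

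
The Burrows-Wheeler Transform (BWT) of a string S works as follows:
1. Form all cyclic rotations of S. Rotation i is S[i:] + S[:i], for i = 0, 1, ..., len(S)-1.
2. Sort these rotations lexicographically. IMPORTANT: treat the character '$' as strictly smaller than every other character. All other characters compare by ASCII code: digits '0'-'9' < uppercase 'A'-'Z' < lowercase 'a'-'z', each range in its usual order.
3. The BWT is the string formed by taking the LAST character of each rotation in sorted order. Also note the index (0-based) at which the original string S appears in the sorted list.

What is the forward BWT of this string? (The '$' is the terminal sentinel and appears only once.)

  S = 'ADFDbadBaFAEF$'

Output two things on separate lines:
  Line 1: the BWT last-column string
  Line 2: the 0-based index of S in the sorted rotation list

Answer: F$FdAFAEaDBbDa
1

Derivation:
All 14 rotations (rotation i = S[i:]+S[:i]):
  rot[0] = ADFDbadBaFAEF$
  rot[1] = DFDbadBaFAEF$A
  rot[2] = FDbadBaFAEF$AD
  rot[3] = DbadBaFAEF$ADF
  rot[4] = badBaFAEF$ADFD
  rot[5] = adBaFAEF$ADFDb
  rot[6] = dBaFAEF$ADFDba
  rot[7] = BaFAEF$ADFDbad
  rot[8] = aFAEF$ADFDbadB
  rot[9] = FAEF$ADFDbadBa
  rot[10] = AEF$ADFDbadBaF
  rot[11] = EF$ADFDbadBaFA
  rot[12] = F$ADFDbadBaFAE
  rot[13] = $ADFDbadBaFAEF
Sorted (with $ < everything):
  sorted[0] = $ADFDbadBaFAEF  (last char: 'F')
  sorted[1] = ADFDbadBaFAEF$  (last char: '$')
  sorted[2] = AEF$ADFDbadBaF  (last char: 'F')
  sorted[3] = BaFAEF$ADFDbad  (last char: 'd')
  sorted[4] = DFDbadBaFAEF$A  (last char: 'A')
  sorted[5] = DbadBaFAEF$ADF  (last char: 'F')
  sorted[6] = EF$ADFDbadBaFA  (last char: 'A')
  sorted[7] = F$ADFDbadBaFAE  (last char: 'E')
  sorted[8] = FAEF$ADFDbadBa  (last char: 'a')
  sorted[9] = FDbadBaFAEF$AD  (last char: 'D')
  sorted[10] = aFAEF$ADFDbadB  (last char: 'B')
  sorted[11] = adBaFAEF$ADFDb  (last char: 'b')
  sorted[12] = badBaFAEF$ADFD  (last char: 'D')
  sorted[13] = dBaFAEF$ADFDba  (last char: 'a')
Last column: F$FdAFAEaDBbDa
Original string S is at sorted index 1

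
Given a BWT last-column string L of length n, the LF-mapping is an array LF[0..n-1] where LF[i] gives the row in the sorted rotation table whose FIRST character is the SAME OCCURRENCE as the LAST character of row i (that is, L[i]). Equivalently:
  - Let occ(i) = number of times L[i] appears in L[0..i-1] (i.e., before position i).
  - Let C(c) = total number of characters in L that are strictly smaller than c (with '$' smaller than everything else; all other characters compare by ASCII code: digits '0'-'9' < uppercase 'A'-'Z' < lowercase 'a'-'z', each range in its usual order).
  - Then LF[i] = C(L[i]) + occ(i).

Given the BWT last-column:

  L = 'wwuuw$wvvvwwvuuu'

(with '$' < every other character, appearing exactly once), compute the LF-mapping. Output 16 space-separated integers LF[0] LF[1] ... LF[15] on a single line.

Char counts: '$':1, 'u':5, 'v':4, 'w':6
C (first-col start): C('$')=0, C('u')=1, C('v')=6, C('w')=10
L[0]='w': occ=0, LF[0]=C('w')+0=10+0=10
L[1]='w': occ=1, LF[1]=C('w')+1=10+1=11
L[2]='u': occ=0, LF[2]=C('u')+0=1+0=1
L[3]='u': occ=1, LF[3]=C('u')+1=1+1=2
L[4]='w': occ=2, LF[4]=C('w')+2=10+2=12
L[5]='$': occ=0, LF[5]=C('$')+0=0+0=0
L[6]='w': occ=3, LF[6]=C('w')+3=10+3=13
L[7]='v': occ=0, LF[7]=C('v')+0=6+0=6
L[8]='v': occ=1, LF[8]=C('v')+1=6+1=7
L[9]='v': occ=2, LF[9]=C('v')+2=6+2=8
L[10]='w': occ=4, LF[10]=C('w')+4=10+4=14
L[11]='w': occ=5, LF[11]=C('w')+5=10+5=15
L[12]='v': occ=3, LF[12]=C('v')+3=6+3=9
L[13]='u': occ=2, LF[13]=C('u')+2=1+2=3
L[14]='u': occ=3, LF[14]=C('u')+3=1+3=4
L[15]='u': occ=4, LF[15]=C('u')+4=1+4=5

Answer: 10 11 1 2 12 0 13 6 7 8 14 15 9 3 4 5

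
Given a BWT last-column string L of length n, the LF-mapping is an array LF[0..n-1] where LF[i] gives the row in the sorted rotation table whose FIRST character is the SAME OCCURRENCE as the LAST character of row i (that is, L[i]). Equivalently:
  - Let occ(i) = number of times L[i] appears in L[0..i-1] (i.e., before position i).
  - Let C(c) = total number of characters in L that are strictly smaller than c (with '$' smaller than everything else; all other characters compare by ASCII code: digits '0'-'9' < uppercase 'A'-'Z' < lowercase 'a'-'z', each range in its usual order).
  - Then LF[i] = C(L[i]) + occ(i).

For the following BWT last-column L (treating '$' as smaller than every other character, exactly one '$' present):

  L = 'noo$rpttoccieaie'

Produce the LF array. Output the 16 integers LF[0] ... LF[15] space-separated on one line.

Char counts: '$':1, 'a':1, 'c':2, 'e':2, 'i':2, 'n':1, 'o':3, 'p':1, 'r':1, 't':2
C (first-col start): C('$')=0, C('a')=1, C('c')=2, C('e')=4, C('i')=6, C('n')=8, C('o')=9, C('p')=12, C('r')=13, C('t')=14
L[0]='n': occ=0, LF[0]=C('n')+0=8+0=8
L[1]='o': occ=0, LF[1]=C('o')+0=9+0=9
L[2]='o': occ=1, LF[2]=C('o')+1=9+1=10
L[3]='$': occ=0, LF[3]=C('$')+0=0+0=0
L[4]='r': occ=0, LF[4]=C('r')+0=13+0=13
L[5]='p': occ=0, LF[5]=C('p')+0=12+0=12
L[6]='t': occ=0, LF[6]=C('t')+0=14+0=14
L[7]='t': occ=1, LF[7]=C('t')+1=14+1=15
L[8]='o': occ=2, LF[8]=C('o')+2=9+2=11
L[9]='c': occ=0, LF[9]=C('c')+0=2+0=2
L[10]='c': occ=1, LF[10]=C('c')+1=2+1=3
L[11]='i': occ=0, LF[11]=C('i')+0=6+0=6
L[12]='e': occ=0, LF[12]=C('e')+0=4+0=4
L[13]='a': occ=0, LF[13]=C('a')+0=1+0=1
L[14]='i': occ=1, LF[14]=C('i')+1=6+1=7
L[15]='e': occ=1, LF[15]=C('e')+1=4+1=5

Answer: 8 9 10 0 13 12 14 15 11 2 3 6 4 1 7 5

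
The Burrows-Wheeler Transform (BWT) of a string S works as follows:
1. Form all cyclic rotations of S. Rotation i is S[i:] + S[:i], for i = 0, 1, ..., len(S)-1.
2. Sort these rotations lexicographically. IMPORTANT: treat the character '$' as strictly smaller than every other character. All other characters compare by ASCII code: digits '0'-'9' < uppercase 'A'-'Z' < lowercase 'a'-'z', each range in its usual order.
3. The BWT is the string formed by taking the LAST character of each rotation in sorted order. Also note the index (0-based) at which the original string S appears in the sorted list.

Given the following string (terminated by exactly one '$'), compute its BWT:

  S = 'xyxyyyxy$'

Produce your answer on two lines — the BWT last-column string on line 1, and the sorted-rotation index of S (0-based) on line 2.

All 9 rotations (rotation i = S[i:]+S[:i]):
  rot[0] = xyxyyyxy$
  rot[1] = yxyyyxy$x
  rot[2] = xyyyxy$xy
  rot[3] = yyyxy$xyx
  rot[4] = yyxy$xyxy
  rot[5] = yxy$xyxyy
  rot[6] = xy$xyxyyy
  rot[7] = y$xyxyyyx
  rot[8] = $xyxyyyxy
Sorted (with $ < everything):
  sorted[0] = $xyxyyyxy  (last char: 'y')
  sorted[1] = xy$xyxyyy  (last char: 'y')
  sorted[2] = xyxyyyxy$  (last char: '$')
  sorted[3] = xyyyxy$xy  (last char: 'y')
  sorted[4] = y$xyxyyyx  (last char: 'x')
  sorted[5] = yxy$xyxyy  (last char: 'y')
  sorted[6] = yxyyyxy$x  (last char: 'x')
  sorted[7] = yyxy$xyxy  (last char: 'y')
  sorted[8] = yyyxy$xyx  (last char: 'x')
Last column: yy$yxyxyx
Original string S is at sorted index 2

Answer: yy$yxyxyx
2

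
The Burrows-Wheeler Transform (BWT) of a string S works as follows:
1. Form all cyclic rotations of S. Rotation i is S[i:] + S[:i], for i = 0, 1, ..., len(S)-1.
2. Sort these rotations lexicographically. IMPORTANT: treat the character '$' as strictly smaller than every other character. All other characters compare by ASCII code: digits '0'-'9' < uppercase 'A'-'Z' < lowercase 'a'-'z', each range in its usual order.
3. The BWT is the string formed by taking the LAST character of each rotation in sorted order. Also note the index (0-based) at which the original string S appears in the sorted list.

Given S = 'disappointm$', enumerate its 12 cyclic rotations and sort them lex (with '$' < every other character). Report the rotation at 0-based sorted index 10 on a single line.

All 12 rotations (rotation i = S[i:]+S[:i]):
  rot[0] = disappointm$
  rot[1] = isappointm$d
  rot[2] = sappointm$di
  rot[3] = appointm$dis
  rot[4] = ppointm$disa
  rot[5] = pointm$disap
  rot[6] = ointm$disapp
  rot[7] = intm$disappo
  rot[8] = ntm$disappoi
  rot[9] = tm$disappoin
  rot[10] = m$disappoint
  rot[11] = $disappointm
Sorted (with $ < everything):
  sorted[0] = $disappointm
  sorted[1] = appointm$dis
  sorted[2] = disappointm$
  sorted[3] = intm$disappo
  sorted[4] = isappointm$d
  sorted[5] = m$disappoint
  sorted[6] = ntm$disappoi
  sorted[7] = ointm$disapp
  sorted[8] = pointm$disap
  sorted[9] = ppointm$disa
  sorted[10] = sappointm$di
  sorted[11] = tm$disappoin
sorted[10] = sappointm$di

Answer: sappointm$di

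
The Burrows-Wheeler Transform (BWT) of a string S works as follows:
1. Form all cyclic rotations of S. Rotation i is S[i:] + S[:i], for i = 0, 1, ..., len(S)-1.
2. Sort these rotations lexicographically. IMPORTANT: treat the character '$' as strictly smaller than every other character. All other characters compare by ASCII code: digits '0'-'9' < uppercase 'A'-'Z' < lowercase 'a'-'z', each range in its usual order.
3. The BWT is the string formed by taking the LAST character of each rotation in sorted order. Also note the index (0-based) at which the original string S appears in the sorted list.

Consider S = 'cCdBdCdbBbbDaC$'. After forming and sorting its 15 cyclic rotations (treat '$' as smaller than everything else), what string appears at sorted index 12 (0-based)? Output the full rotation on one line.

Answer: dBdCdbBbbDaC$cC

Derivation:
All 15 rotations (rotation i = S[i:]+S[:i]):
  rot[0] = cCdBdCdbBbbDaC$
  rot[1] = CdBdCdbBbbDaC$c
  rot[2] = dBdCdbBbbDaC$cC
  rot[3] = BdCdbBbbDaC$cCd
  rot[4] = dCdbBbbDaC$cCdB
  rot[5] = CdbBbbDaC$cCdBd
  rot[6] = dbBbbDaC$cCdBdC
  rot[7] = bBbbDaC$cCdBdCd
  rot[8] = BbbDaC$cCdBdCdb
  rot[9] = bbDaC$cCdBdCdbB
  rot[10] = bDaC$cCdBdCdbBb
  rot[11] = DaC$cCdBdCdbBbb
  rot[12] = aC$cCdBdCdbBbbD
  rot[13] = C$cCdBdCdbBbbDa
  rot[14] = $cCdBdCdbBbbDaC
Sorted (with $ < everything):
  sorted[0] = $cCdBdCdbBbbDaC
  sorted[1] = BbbDaC$cCdBdCdb
  sorted[2] = BdCdbBbbDaC$cCd
  sorted[3] = C$cCdBdCdbBbbDa
  sorted[4] = CdBdCdbBbbDaC$c
  sorted[5] = CdbBbbDaC$cCdBd
  sorted[6] = DaC$cCdBdCdbBbb
  sorted[7] = aC$cCdBdCdbBbbD
  sorted[8] = bBbbDaC$cCdBdCd
  sorted[9] = bDaC$cCdBdCdbBb
  sorted[10] = bbDaC$cCdBdCdbB
  sorted[11] = cCdBdCdbBbbDaC$
  sorted[12] = dBdCdbBbbDaC$cC
  sorted[13] = dCdbBbbDaC$cCdB
  sorted[14] = dbBbbDaC$cCdBdC
sorted[12] = dBdCdbBbbDaC$cC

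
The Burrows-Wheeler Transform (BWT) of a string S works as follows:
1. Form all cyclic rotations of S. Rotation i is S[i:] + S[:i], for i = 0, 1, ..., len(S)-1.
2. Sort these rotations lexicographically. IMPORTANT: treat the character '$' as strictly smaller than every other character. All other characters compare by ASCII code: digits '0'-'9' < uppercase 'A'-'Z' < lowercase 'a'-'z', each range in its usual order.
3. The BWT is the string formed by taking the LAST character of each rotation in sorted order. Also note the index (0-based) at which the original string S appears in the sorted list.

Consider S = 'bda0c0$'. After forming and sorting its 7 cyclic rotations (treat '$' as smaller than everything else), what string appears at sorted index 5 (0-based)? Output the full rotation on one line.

Answer: c0$bda0

Derivation:
All 7 rotations (rotation i = S[i:]+S[:i]):
  rot[0] = bda0c0$
  rot[1] = da0c0$b
  rot[2] = a0c0$bd
  rot[3] = 0c0$bda
  rot[4] = c0$bda0
  rot[5] = 0$bda0c
  rot[6] = $bda0c0
Sorted (with $ < everything):
  sorted[0] = $bda0c0
  sorted[1] = 0$bda0c
  sorted[2] = 0c0$bda
  sorted[3] = a0c0$bd
  sorted[4] = bda0c0$
  sorted[5] = c0$bda0
  sorted[6] = da0c0$b
sorted[5] = c0$bda0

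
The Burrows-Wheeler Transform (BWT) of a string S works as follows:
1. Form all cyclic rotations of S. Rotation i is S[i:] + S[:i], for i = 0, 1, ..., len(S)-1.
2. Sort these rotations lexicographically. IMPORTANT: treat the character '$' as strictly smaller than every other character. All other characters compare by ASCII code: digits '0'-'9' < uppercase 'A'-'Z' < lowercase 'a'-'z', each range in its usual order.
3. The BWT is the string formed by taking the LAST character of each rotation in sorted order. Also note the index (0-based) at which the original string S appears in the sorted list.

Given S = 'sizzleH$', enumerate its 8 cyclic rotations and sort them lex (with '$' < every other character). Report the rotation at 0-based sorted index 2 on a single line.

Answer: eH$sizzl

Derivation:
All 8 rotations (rotation i = S[i:]+S[:i]):
  rot[0] = sizzleH$
  rot[1] = izzleH$s
  rot[2] = zzleH$si
  rot[3] = zleH$siz
  rot[4] = leH$sizz
  rot[5] = eH$sizzl
  rot[6] = H$sizzle
  rot[7] = $sizzleH
Sorted (with $ < everything):
  sorted[0] = $sizzleH
  sorted[1] = H$sizzle
  sorted[2] = eH$sizzl
  sorted[3] = izzleH$s
  sorted[4] = leH$sizz
  sorted[5] = sizzleH$
  sorted[6] = zleH$siz
  sorted[7] = zzleH$si
sorted[2] = eH$sizzl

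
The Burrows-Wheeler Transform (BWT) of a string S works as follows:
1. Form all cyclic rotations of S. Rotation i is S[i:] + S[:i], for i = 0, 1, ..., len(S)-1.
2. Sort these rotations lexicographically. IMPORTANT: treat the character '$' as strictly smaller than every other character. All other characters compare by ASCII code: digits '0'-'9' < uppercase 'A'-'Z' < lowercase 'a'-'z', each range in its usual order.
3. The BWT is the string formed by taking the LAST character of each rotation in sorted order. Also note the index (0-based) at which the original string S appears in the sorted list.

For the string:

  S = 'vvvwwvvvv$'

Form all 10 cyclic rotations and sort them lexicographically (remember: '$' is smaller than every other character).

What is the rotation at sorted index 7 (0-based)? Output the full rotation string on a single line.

Answer: vwwvvvv$vv

Derivation:
All 10 rotations (rotation i = S[i:]+S[:i]):
  rot[0] = vvvwwvvvv$
  rot[1] = vvwwvvvv$v
  rot[2] = vwwvvvv$vv
  rot[3] = wwvvvv$vvv
  rot[4] = wvvvv$vvvw
  rot[5] = vvvv$vvvww
  rot[6] = vvv$vvvwwv
  rot[7] = vv$vvvwwvv
  rot[8] = v$vvvwwvvv
  rot[9] = $vvvwwvvvv
Sorted (with $ < everything):
  sorted[0] = $vvvwwvvvv
  sorted[1] = v$vvvwwvvv
  sorted[2] = vv$vvvwwvv
  sorted[3] = vvv$vvvwwv
  sorted[4] = vvvv$vvvww
  sorted[5] = vvvwwvvvv$
  sorted[6] = vvwwvvvv$v
  sorted[7] = vwwvvvv$vv
  sorted[8] = wvvvv$vvvw
  sorted[9] = wwvvvv$vvv
sorted[7] = vwwvvvv$vv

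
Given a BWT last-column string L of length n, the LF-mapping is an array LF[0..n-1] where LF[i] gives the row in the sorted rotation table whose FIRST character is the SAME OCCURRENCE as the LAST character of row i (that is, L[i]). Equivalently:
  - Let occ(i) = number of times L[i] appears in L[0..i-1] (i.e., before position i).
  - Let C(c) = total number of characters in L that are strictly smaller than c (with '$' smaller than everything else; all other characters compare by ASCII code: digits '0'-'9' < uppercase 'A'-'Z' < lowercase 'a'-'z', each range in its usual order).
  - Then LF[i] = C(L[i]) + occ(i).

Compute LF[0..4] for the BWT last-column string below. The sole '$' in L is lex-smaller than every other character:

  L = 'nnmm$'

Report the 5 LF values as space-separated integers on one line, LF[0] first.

Char counts: '$':1, 'm':2, 'n':2
C (first-col start): C('$')=0, C('m')=1, C('n')=3
L[0]='n': occ=0, LF[0]=C('n')+0=3+0=3
L[1]='n': occ=1, LF[1]=C('n')+1=3+1=4
L[2]='m': occ=0, LF[2]=C('m')+0=1+0=1
L[3]='m': occ=1, LF[3]=C('m')+1=1+1=2
L[4]='$': occ=0, LF[4]=C('$')+0=0+0=0

Answer: 3 4 1 2 0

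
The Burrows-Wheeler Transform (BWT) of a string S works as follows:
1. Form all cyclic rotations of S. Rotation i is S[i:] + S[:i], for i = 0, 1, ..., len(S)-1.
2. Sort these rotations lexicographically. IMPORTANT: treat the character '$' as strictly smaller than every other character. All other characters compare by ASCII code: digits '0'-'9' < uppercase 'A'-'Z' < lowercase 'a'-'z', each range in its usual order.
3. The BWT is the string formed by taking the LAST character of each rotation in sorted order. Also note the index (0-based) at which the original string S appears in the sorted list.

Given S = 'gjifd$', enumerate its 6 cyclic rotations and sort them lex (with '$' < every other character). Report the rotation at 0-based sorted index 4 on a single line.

Answer: ifd$gj

Derivation:
All 6 rotations (rotation i = S[i:]+S[:i]):
  rot[0] = gjifd$
  rot[1] = jifd$g
  rot[2] = ifd$gj
  rot[3] = fd$gji
  rot[4] = d$gjif
  rot[5] = $gjifd
Sorted (with $ < everything):
  sorted[0] = $gjifd
  sorted[1] = d$gjif
  sorted[2] = fd$gji
  sorted[3] = gjifd$
  sorted[4] = ifd$gj
  sorted[5] = jifd$g
sorted[4] = ifd$gj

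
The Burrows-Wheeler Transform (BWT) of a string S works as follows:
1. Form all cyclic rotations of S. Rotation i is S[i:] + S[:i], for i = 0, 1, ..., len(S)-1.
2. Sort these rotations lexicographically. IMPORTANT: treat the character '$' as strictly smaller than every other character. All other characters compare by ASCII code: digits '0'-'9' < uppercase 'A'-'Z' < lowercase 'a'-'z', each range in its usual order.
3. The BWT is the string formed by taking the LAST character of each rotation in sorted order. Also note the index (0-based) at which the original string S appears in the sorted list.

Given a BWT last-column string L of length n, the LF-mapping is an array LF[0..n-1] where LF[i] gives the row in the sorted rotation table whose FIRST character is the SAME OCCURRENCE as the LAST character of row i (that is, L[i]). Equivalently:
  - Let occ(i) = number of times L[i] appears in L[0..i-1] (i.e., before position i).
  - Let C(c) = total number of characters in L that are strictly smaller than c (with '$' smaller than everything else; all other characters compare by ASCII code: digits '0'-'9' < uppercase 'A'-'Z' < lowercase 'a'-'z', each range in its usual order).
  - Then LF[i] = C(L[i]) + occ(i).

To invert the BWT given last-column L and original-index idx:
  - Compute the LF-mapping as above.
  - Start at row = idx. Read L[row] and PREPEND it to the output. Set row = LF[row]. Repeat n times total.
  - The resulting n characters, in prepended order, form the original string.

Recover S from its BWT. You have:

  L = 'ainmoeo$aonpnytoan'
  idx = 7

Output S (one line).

LF mapping: 1 5 7 6 11 4 12 0 2 13 8 15 9 17 16 14 3 10
Walk LF starting at row 7, prepending L[row]:
  step 1: row=7, L[7]='$', prepend. Next row=LF[7]=0
  step 2: row=0, L[0]='a', prepend. Next row=LF[0]=1
  step 3: row=1, L[1]='i', prepend. Next row=LF[1]=5
  step 4: row=5, L[5]='e', prepend. Next row=LF[5]=4
  step 5: row=4, L[4]='o', prepend. Next row=LF[4]=11
  step 6: row=11, L[11]='p', prepend. Next row=LF[11]=15
  step 7: row=15, L[15]='o', prepend. Next row=LF[15]=14
  step 8: row=14, L[14]='t', prepend. Next row=LF[14]=16
  step 9: row=16, L[16]='a', prepend. Next row=LF[16]=3
  step 10: row=3, L[3]='m', prepend. Next row=LF[3]=6
  step 11: row=6, L[6]='o', prepend. Next row=LF[6]=12
  step 12: row=12, L[12]='n', prepend. Next row=LF[12]=9
  step 13: row=9, L[9]='o', prepend. Next row=LF[9]=13
  step 14: row=13, L[13]='y', prepend. Next row=LF[13]=17
  step 15: row=17, L[17]='n', prepend. Next row=LF[17]=10
  step 16: row=10, L[10]='n', prepend. Next row=LF[10]=8
  step 17: row=8, L[8]='a', prepend. Next row=LF[8]=2
  step 18: row=2, L[2]='n', prepend. Next row=LF[2]=7
Reversed output: nannyonomatopoeia$

Answer: nannyonomatopoeia$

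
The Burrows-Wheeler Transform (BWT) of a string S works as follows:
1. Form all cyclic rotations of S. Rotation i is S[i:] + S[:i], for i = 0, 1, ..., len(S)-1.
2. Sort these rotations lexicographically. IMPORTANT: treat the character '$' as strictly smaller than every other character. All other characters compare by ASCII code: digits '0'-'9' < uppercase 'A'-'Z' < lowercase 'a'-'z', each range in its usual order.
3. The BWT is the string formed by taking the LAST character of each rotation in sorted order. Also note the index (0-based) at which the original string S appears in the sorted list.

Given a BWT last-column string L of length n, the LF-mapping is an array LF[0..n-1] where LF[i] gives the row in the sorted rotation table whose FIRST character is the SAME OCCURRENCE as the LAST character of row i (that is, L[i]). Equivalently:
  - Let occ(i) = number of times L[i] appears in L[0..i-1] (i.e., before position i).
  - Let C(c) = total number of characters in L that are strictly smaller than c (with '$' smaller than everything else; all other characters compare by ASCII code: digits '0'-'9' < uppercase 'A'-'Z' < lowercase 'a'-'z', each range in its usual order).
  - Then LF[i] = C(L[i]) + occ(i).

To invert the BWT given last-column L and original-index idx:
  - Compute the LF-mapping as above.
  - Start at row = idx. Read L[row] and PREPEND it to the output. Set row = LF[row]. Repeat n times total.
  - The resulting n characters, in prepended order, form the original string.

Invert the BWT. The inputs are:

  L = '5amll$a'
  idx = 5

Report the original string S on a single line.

LF mapping: 1 2 6 4 5 0 3
Walk LF starting at row 5, prepending L[row]:
  step 1: row=5, L[5]='$', prepend. Next row=LF[5]=0
  step 2: row=0, L[0]='5', prepend. Next row=LF[0]=1
  step 3: row=1, L[1]='a', prepend. Next row=LF[1]=2
  step 4: row=2, L[2]='m', prepend. Next row=LF[2]=6
  step 5: row=6, L[6]='a', prepend. Next row=LF[6]=3
  step 6: row=3, L[3]='l', prepend. Next row=LF[3]=4
  step 7: row=4, L[4]='l', prepend. Next row=LF[4]=5
Reversed output: llama5$

Answer: llama5$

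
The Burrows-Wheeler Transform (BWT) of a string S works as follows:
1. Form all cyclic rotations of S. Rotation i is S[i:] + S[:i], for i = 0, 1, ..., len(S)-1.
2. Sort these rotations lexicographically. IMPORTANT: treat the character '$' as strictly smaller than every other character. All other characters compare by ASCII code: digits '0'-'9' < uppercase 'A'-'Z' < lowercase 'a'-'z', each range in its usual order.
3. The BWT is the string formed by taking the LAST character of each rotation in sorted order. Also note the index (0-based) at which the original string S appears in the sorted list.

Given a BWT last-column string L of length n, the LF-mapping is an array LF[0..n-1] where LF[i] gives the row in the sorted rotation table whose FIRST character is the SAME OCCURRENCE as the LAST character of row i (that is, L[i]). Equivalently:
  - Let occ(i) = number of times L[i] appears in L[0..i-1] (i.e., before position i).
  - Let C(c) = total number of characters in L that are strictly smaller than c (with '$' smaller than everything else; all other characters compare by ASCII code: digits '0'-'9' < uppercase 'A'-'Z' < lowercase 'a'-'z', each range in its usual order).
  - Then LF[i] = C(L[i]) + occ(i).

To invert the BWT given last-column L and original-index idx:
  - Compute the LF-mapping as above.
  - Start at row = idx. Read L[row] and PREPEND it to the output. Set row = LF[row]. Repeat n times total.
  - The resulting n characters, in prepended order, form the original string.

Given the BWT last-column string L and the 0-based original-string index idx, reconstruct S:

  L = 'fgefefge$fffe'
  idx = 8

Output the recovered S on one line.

Answer: fffgeeegfeff$

Derivation:
LF mapping: 5 11 1 6 2 7 12 3 0 8 9 10 4
Walk LF starting at row 8, prepending L[row]:
  step 1: row=8, L[8]='$', prepend. Next row=LF[8]=0
  step 2: row=0, L[0]='f', prepend. Next row=LF[0]=5
  step 3: row=5, L[5]='f', prepend. Next row=LF[5]=7
  step 4: row=7, L[7]='e', prepend. Next row=LF[7]=3
  step 5: row=3, L[3]='f', prepend. Next row=LF[3]=6
  step 6: row=6, L[6]='g', prepend. Next row=LF[6]=12
  step 7: row=12, L[12]='e', prepend. Next row=LF[12]=4
  step 8: row=4, L[4]='e', prepend. Next row=LF[4]=2
  step 9: row=2, L[2]='e', prepend. Next row=LF[2]=1
  step 10: row=1, L[1]='g', prepend. Next row=LF[1]=11
  step 11: row=11, L[11]='f', prepend. Next row=LF[11]=10
  step 12: row=10, L[10]='f', prepend. Next row=LF[10]=9
  step 13: row=9, L[9]='f', prepend. Next row=LF[9]=8
Reversed output: fffgeeegfeff$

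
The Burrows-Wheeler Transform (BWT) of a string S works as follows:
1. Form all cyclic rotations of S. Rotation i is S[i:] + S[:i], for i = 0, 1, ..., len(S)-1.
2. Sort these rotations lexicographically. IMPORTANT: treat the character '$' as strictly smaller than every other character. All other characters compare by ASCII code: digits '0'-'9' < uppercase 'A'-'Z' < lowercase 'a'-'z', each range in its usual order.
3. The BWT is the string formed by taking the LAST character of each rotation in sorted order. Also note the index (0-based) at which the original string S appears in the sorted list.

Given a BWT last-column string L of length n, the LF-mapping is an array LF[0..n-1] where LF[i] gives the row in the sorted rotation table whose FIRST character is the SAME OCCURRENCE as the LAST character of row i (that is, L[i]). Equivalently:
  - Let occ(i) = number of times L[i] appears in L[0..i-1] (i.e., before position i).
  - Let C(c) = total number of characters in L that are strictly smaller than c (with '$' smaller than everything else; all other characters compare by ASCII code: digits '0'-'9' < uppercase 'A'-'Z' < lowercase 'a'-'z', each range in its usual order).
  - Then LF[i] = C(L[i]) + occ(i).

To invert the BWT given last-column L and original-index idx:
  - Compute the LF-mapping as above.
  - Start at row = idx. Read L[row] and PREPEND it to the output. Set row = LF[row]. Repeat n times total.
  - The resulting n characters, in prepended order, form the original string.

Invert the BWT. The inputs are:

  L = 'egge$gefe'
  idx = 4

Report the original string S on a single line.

LF mapping: 1 6 7 2 0 8 3 5 4
Walk LF starting at row 4, prepending L[row]:
  step 1: row=4, L[4]='$', prepend. Next row=LF[4]=0
  step 2: row=0, L[0]='e', prepend. Next row=LF[0]=1
  step 3: row=1, L[1]='g', prepend. Next row=LF[1]=6
  step 4: row=6, L[6]='e', prepend. Next row=LF[6]=3
  step 5: row=3, L[3]='e', prepend. Next row=LF[3]=2
  step 6: row=2, L[2]='g', prepend. Next row=LF[2]=7
  step 7: row=7, L[7]='f', prepend. Next row=LF[7]=5
  step 8: row=5, L[5]='g', prepend. Next row=LF[5]=8
  step 9: row=8, L[8]='e', prepend. Next row=LF[8]=4
Reversed output: egfgeege$

Answer: egfgeege$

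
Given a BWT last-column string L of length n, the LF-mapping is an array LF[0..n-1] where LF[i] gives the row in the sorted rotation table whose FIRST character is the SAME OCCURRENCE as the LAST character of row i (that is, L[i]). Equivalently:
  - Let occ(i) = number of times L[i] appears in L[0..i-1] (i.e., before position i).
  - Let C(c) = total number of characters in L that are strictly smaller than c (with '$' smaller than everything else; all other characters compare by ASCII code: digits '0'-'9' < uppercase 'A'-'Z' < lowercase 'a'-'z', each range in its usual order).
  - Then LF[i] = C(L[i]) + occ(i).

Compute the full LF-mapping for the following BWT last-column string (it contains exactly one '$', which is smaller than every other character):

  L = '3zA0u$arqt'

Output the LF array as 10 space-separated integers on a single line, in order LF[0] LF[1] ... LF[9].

Answer: 2 9 3 1 8 0 4 6 5 7

Derivation:
Char counts: '$':1, '0':1, '3':1, 'A':1, 'a':1, 'q':1, 'r':1, 't':1, 'u':1, 'z':1
C (first-col start): C('$')=0, C('0')=1, C('3')=2, C('A')=3, C('a')=4, C('q')=5, C('r')=6, C('t')=7, C('u')=8, C('z')=9
L[0]='3': occ=0, LF[0]=C('3')+0=2+0=2
L[1]='z': occ=0, LF[1]=C('z')+0=9+0=9
L[2]='A': occ=0, LF[2]=C('A')+0=3+0=3
L[3]='0': occ=0, LF[3]=C('0')+0=1+0=1
L[4]='u': occ=0, LF[4]=C('u')+0=8+0=8
L[5]='$': occ=0, LF[5]=C('$')+0=0+0=0
L[6]='a': occ=0, LF[6]=C('a')+0=4+0=4
L[7]='r': occ=0, LF[7]=C('r')+0=6+0=6
L[8]='q': occ=0, LF[8]=C('q')+0=5+0=5
L[9]='t': occ=0, LF[9]=C('t')+0=7+0=7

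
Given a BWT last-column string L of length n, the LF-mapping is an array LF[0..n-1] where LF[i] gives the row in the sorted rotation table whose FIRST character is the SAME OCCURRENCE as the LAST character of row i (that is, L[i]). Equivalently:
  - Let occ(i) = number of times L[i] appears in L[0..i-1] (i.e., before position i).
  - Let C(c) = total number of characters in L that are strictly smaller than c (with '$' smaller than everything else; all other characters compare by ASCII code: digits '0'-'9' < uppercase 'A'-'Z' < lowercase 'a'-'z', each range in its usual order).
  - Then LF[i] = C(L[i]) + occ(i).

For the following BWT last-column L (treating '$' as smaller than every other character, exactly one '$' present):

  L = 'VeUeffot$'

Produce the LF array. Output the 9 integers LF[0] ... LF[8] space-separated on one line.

Char counts: '$':1, 'U':1, 'V':1, 'e':2, 'f':2, 'o':1, 't':1
C (first-col start): C('$')=0, C('U')=1, C('V')=2, C('e')=3, C('f')=5, C('o')=7, C('t')=8
L[0]='V': occ=0, LF[0]=C('V')+0=2+0=2
L[1]='e': occ=0, LF[1]=C('e')+0=3+0=3
L[2]='U': occ=0, LF[2]=C('U')+0=1+0=1
L[3]='e': occ=1, LF[3]=C('e')+1=3+1=4
L[4]='f': occ=0, LF[4]=C('f')+0=5+0=5
L[5]='f': occ=1, LF[5]=C('f')+1=5+1=6
L[6]='o': occ=0, LF[6]=C('o')+0=7+0=7
L[7]='t': occ=0, LF[7]=C('t')+0=8+0=8
L[8]='$': occ=0, LF[8]=C('$')+0=0+0=0

Answer: 2 3 1 4 5 6 7 8 0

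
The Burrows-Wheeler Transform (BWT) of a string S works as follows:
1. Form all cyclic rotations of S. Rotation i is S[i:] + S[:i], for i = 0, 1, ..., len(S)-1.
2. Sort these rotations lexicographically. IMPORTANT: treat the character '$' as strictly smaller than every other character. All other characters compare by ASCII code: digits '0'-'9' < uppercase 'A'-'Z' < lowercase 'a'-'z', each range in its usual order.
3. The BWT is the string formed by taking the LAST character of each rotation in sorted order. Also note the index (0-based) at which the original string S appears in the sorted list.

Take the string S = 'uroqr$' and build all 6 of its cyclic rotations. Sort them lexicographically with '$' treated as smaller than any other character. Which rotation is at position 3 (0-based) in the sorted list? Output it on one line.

Answer: r$uroq

Derivation:
All 6 rotations (rotation i = S[i:]+S[:i]):
  rot[0] = uroqr$
  rot[1] = roqr$u
  rot[2] = oqr$ur
  rot[3] = qr$uro
  rot[4] = r$uroq
  rot[5] = $uroqr
Sorted (with $ < everything):
  sorted[0] = $uroqr
  sorted[1] = oqr$ur
  sorted[2] = qr$uro
  sorted[3] = r$uroq
  sorted[4] = roqr$u
  sorted[5] = uroqr$
sorted[3] = r$uroq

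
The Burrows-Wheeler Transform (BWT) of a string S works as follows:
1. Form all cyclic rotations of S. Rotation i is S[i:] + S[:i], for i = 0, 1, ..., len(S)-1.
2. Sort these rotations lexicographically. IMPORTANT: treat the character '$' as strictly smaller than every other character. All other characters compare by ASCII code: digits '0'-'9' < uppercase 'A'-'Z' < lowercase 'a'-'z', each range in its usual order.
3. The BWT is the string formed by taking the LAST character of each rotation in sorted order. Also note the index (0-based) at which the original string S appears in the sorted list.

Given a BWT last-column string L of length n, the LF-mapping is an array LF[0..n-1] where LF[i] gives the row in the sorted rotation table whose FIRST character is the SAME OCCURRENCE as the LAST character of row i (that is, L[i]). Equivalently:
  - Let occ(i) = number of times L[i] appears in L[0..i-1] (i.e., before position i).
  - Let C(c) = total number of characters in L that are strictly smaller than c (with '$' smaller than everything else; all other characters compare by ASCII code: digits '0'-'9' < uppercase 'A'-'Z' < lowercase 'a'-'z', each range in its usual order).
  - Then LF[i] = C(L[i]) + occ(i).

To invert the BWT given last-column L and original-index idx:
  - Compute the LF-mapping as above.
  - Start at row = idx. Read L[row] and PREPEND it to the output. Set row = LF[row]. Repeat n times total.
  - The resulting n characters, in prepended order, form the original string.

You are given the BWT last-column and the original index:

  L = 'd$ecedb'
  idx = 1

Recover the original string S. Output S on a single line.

LF mapping: 3 0 5 2 6 4 1
Walk LF starting at row 1, prepending L[row]:
  step 1: row=1, L[1]='$', prepend. Next row=LF[1]=0
  step 2: row=0, L[0]='d', prepend. Next row=LF[0]=3
  step 3: row=3, L[3]='c', prepend. Next row=LF[3]=2
  step 4: row=2, L[2]='e', prepend. Next row=LF[2]=5
  step 5: row=5, L[5]='d', prepend. Next row=LF[5]=4
  step 6: row=4, L[4]='e', prepend. Next row=LF[4]=6
  step 7: row=6, L[6]='b', prepend. Next row=LF[6]=1
Reversed output: bedecd$

Answer: bedecd$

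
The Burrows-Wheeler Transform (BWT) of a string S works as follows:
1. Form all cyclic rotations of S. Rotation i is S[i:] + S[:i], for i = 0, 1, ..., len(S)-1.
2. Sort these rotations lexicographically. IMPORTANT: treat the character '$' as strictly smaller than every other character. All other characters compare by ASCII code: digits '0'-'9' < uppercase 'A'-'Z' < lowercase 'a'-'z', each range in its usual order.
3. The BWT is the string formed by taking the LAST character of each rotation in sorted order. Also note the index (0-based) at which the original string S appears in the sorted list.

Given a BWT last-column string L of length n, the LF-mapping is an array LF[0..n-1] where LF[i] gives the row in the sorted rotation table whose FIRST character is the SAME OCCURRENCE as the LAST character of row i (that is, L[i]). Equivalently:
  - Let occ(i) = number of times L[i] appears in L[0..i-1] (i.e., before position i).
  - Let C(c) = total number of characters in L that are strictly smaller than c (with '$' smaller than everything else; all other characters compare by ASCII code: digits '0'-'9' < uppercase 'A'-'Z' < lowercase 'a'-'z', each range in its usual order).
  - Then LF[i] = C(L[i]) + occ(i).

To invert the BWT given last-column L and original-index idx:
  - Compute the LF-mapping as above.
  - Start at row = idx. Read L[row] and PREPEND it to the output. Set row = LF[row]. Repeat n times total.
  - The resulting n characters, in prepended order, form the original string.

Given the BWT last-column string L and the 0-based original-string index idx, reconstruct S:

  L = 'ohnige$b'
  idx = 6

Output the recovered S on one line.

Answer: neighbo$

Derivation:
LF mapping: 7 4 6 5 3 2 0 1
Walk LF starting at row 6, prepending L[row]:
  step 1: row=6, L[6]='$', prepend. Next row=LF[6]=0
  step 2: row=0, L[0]='o', prepend. Next row=LF[0]=7
  step 3: row=7, L[7]='b', prepend. Next row=LF[7]=1
  step 4: row=1, L[1]='h', prepend. Next row=LF[1]=4
  step 5: row=4, L[4]='g', prepend. Next row=LF[4]=3
  step 6: row=3, L[3]='i', prepend. Next row=LF[3]=5
  step 7: row=5, L[5]='e', prepend. Next row=LF[5]=2
  step 8: row=2, L[2]='n', prepend. Next row=LF[2]=6
Reversed output: neighbo$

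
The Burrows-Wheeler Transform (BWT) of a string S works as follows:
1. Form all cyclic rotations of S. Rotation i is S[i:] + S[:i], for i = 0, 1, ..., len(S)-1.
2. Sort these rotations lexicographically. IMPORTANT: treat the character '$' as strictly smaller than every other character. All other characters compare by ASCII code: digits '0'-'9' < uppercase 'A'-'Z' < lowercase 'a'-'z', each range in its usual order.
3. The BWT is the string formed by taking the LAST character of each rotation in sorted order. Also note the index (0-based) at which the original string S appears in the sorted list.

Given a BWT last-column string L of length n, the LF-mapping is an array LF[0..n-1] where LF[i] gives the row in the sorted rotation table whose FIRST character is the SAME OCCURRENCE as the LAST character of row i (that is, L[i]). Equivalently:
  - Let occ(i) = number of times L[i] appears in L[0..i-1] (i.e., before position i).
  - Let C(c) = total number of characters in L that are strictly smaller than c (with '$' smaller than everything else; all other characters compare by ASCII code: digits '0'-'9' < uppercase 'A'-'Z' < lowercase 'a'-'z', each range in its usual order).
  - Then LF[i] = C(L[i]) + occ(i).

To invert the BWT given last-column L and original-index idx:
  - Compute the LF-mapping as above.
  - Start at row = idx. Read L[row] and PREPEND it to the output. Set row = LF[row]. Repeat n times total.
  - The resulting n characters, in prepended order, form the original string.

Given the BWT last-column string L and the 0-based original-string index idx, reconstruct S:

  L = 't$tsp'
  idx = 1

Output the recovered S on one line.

LF mapping: 3 0 4 2 1
Walk LF starting at row 1, prepending L[row]:
  step 1: row=1, L[1]='$', prepend. Next row=LF[1]=0
  step 2: row=0, L[0]='t', prepend. Next row=LF[0]=3
  step 3: row=3, L[3]='s', prepend. Next row=LF[3]=2
  step 4: row=2, L[2]='t', prepend. Next row=LF[2]=4
  step 5: row=4, L[4]='p', prepend. Next row=LF[4]=1
Reversed output: ptst$

Answer: ptst$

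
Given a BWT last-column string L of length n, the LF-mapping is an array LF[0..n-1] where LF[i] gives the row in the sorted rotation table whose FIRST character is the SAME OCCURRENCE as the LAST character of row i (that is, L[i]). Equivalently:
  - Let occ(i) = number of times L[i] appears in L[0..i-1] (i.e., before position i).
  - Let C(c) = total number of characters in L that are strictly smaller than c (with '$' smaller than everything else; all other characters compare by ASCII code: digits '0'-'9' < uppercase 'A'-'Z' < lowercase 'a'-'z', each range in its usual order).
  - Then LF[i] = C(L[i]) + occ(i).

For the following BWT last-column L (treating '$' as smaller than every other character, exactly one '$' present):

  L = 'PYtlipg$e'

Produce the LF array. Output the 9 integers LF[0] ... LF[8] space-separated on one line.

Char counts: '$':1, 'P':1, 'Y':1, 'e':1, 'g':1, 'i':1, 'l':1, 'p':1, 't':1
C (first-col start): C('$')=0, C('P')=1, C('Y')=2, C('e')=3, C('g')=4, C('i')=5, C('l')=6, C('p')=7, C('t')=8
L[0]='P': occ=0, LF[0]=C('P')+0=1+0=1
L[1]='Y': occ=0, LF[1]=C('Y')+0=2+0=2
L[2]='t': occ=0, LF[2]=C('t')+0=8+0=8
L[3]='l': occ=0, LF[3]=C('l')+0=6+0=6
L[4]='i': occ=0, LF[4]=C('i')+0=5+0=5
L[5]='p': occ=0, LF[5]=C('p')+0=7+0=7
L[6]='g': occ=0, LF[6]=C('g')+0=4+0=4
L[7]='$': occ=0, LF[7]=C('$')+0=0+0=0
L[8]='e': occ=0, LF[8]=C('e')+0=3+0=3

Answer: 1 2 8 6 5 7 4 0 3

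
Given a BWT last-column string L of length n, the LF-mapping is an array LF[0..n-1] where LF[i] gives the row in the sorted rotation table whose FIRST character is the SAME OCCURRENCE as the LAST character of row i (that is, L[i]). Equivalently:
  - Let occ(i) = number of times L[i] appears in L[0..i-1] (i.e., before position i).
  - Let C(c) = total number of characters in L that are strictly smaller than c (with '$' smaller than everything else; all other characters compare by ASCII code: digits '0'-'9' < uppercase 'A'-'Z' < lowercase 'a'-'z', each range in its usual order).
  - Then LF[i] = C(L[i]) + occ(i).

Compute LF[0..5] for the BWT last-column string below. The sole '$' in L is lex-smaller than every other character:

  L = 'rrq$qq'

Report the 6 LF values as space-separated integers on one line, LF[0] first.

Char counts: '$':1, 'q':3, 'r':2
C (first-col start): C('$')=0, C('q')=1, C('r')=4
L[0]='r': occ=0, LF[0]=C('r')+0=4+0=4
L[1]='r': occ=1, LF[1]=C('r')+1=4+1=5
L[2]='q': occ=0, LF[2]=C('q')+0=1+0=1
L[3]='$': occ=0, LF[3]=C('$')+0=0+0=0
L[4]='q': occ=1, LF[4]=C('q')+1=1+1=2
L[5]='q': occ=2, LF[5]=C('q')+2=1+2=3

Answer: 4 5 1 0 2 3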